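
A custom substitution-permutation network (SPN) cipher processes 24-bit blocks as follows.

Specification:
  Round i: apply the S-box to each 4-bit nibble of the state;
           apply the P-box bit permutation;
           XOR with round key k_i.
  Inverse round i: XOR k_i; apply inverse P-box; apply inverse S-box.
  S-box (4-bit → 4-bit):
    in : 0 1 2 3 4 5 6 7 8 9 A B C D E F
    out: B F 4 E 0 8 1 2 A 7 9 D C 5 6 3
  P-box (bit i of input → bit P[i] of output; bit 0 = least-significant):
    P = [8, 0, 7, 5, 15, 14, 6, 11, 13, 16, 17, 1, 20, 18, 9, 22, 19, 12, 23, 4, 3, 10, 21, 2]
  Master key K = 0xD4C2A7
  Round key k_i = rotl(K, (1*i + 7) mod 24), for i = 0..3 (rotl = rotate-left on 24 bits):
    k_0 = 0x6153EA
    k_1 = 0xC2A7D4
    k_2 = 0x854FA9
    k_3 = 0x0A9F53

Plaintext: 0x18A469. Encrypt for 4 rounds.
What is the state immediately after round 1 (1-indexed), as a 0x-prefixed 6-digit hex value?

s_0 = plaintext = 0x18A469
s_1 = Round(s_0, k_0) = 0x11C677
s_2 = Round(s_1, k_1) = 0x2AD1C9
s_3 = Round(s_2, k_2) = 0xBE647A
s_4 = Round(s_3, k_3) = 0xBACE7F

0x11C677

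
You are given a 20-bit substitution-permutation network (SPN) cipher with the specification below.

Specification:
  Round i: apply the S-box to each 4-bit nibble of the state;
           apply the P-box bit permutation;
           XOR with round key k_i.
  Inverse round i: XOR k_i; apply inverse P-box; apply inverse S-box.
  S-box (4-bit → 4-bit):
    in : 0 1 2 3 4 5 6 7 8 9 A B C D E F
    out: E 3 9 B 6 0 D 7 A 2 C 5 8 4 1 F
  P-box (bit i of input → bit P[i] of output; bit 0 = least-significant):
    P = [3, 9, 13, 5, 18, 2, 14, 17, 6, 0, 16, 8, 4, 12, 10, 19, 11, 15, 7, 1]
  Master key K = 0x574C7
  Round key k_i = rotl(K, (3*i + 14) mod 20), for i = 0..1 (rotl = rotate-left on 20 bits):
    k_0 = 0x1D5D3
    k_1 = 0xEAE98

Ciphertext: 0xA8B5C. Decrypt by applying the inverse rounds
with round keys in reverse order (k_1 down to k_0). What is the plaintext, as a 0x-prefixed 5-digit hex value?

0xAA211

s_0 = ciphertext = 0xA8B5C
s_1 = InvRound(s_0, k_1) = 0xDD21D
s_2 = InvRound(s_1, k_0) = 0xAA211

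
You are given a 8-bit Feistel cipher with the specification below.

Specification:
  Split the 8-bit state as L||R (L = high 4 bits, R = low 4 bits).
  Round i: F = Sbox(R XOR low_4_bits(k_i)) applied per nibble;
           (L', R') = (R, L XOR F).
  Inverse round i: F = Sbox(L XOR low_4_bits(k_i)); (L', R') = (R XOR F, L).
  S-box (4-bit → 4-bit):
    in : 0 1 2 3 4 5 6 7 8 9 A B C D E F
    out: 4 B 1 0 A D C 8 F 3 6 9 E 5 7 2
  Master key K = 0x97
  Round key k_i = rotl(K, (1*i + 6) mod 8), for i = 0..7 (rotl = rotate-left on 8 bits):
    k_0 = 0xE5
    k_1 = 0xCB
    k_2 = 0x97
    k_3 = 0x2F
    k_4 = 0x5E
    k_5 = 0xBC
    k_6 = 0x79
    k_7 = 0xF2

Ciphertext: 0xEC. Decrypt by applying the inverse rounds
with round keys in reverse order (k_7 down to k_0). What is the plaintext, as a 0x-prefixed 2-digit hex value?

s_0 = ciphertext = 0xEC
s_1 = InvRound(s_0, k_7) = 0x2E
s_2 = InvRound(s_1, k_6) = 0x72
s_3 = InvRound(s_2, k_5) = 0xB7
s_4 = InvRound(s_3, k_4) = 0xAB
s_5 = InvRound(s_4, k_3) = 0x6A
s_6 = InvRound(s_5, k_2) = 0x16
s_7 = InvRound(s_6, k_1) = 0x01
s_8 = InvRound(s_7, k_0) = 0xC0

0xC0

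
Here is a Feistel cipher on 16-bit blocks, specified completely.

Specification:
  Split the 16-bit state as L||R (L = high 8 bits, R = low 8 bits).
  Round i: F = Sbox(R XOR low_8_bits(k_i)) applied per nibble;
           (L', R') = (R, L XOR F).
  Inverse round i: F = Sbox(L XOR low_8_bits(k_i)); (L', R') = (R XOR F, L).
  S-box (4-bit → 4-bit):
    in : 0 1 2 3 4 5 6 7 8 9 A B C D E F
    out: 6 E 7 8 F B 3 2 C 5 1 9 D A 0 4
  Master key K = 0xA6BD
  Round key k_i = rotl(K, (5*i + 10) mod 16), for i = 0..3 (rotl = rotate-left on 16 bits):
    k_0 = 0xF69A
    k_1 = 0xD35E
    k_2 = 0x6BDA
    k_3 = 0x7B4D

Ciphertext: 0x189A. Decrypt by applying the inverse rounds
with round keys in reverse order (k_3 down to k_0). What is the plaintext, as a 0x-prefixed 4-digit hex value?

s_0 = ciphertext = 0x189A
s_1 = InvRound(s_0, k_3) = 0x2118
s_2 = InvRound(s_1, k_2) = 0x5121
s_3 = InvRound(s_2, k_1) = 0x4551
s_4 = InvRound(s_3, k_0) = 0xF545

0xF545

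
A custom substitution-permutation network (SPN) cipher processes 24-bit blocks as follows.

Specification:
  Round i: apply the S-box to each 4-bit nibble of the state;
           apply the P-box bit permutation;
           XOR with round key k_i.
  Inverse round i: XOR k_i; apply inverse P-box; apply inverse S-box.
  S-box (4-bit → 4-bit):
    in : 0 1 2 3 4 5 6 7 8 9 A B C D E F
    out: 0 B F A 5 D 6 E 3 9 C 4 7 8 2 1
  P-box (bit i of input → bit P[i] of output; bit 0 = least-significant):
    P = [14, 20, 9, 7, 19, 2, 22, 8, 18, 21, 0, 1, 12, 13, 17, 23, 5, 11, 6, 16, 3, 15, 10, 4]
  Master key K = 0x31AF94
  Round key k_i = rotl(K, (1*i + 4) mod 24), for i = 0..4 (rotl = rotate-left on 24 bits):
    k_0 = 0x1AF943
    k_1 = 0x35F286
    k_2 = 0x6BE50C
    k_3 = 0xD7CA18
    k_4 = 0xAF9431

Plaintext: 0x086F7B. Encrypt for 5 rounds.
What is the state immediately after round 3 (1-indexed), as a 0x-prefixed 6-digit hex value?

s_0 = plaintext = 0x086F7B
s_1 = Round(s_0, k_0) = 0x5CD267
s_2 = Round(s_1, k_1) = 0xC1FC79
s_3 = Round(s_2, k_2) = 0x0E38A1
s_4 = Round(s_3, k_3) = 0x23A398
s_5 = Round(s_4, k_4) = 0x14592B

0x0E38A1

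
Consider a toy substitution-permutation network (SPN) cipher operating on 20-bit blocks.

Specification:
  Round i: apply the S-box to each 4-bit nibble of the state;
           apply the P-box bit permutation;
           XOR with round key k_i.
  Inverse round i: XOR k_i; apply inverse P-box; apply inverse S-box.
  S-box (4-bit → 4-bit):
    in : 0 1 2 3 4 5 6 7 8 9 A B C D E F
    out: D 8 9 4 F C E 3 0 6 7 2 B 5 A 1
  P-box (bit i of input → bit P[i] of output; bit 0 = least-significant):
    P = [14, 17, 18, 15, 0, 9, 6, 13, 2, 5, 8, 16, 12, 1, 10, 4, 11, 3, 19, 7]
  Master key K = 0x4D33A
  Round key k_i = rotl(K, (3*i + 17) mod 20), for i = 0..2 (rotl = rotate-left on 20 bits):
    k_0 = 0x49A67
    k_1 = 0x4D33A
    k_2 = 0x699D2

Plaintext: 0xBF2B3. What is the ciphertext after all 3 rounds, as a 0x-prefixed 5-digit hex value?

s_0 = plaintext = 0xBF2B3
s_1 = Round(s_0, k_0) = 0x1886B
s_2 = Round(s_1, k_1) = 0x6F1FA
s_3 = Round(s_2, k_2) = 0x9C95B

0x9C95B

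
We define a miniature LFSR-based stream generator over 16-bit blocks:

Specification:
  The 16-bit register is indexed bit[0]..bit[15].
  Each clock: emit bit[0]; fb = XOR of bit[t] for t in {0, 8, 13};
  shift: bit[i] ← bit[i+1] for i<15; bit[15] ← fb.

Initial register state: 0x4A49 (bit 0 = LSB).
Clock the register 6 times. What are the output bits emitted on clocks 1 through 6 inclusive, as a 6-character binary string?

reg_0 = 0x4A49
clock 1: out=1, reg = 0xA524
clock 2: out=0, reg = 0x5292
clock 3: out=0, reg = 0x2949
clock 4: out=1, reg = 0x94A4
clock 5: out=0, reg = 0x4A52
clock 6: out=0, reg = 0x2529

100100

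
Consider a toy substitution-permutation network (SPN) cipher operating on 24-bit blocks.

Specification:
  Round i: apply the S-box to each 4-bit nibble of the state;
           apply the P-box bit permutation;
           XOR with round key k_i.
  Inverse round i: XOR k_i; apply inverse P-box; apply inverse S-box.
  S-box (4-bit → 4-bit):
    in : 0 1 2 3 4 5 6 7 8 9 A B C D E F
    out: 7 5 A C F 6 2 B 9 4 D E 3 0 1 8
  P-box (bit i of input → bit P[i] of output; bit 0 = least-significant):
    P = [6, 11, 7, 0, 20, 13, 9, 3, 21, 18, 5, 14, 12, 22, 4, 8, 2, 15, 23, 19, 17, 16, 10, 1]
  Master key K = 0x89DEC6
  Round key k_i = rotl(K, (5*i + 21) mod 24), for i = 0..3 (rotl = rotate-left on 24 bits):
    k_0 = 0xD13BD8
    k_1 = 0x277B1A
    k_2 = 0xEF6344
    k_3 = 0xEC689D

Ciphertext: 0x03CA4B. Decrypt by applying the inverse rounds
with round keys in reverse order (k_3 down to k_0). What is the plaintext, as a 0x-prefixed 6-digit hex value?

0x01D964

s_0 = ciphertext = 0x03CA4B
s_1 = InvRound(s_0, k_3) = 0x745C51
s_2 = InvRound(s_1, k_2) = 0x0AAD02
s_3 = InvRound(s_2, k_1) = 0x52173D
s_4 = InvRound(s_3, k_0) = 0x01D964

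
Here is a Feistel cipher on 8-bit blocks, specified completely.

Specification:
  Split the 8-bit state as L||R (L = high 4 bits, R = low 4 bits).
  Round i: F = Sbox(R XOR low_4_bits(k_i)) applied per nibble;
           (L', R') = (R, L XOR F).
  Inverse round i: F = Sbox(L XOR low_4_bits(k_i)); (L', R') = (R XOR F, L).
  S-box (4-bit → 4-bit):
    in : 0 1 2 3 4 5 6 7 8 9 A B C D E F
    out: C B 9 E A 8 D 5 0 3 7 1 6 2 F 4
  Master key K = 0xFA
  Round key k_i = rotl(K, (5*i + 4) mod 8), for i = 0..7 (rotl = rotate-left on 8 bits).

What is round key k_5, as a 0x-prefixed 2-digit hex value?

0x5F

K = 0xFA
k_0 = rotl(K, (5*0+4) mod 8) = rotl(K, 4) = 0xAF
k_1 = rotl(K, (5*1+4) mod 8) = rotl(K, 1) = 0xF5
k_2 = rotl(K, (5*2+4) mod 8) = rotl(K, 6) = 0xBE
k_3 = rotl(K, (5*3+4) mod 8) = rotl(K, 3) = 0xD7
k_4 = rotl(K, (5*4+4) mod 8) = rotl(K, 0) = 0xFA
k_5 = rotl(K, (5*5+4) mod 8) = rotl(K, 5) = 0x5F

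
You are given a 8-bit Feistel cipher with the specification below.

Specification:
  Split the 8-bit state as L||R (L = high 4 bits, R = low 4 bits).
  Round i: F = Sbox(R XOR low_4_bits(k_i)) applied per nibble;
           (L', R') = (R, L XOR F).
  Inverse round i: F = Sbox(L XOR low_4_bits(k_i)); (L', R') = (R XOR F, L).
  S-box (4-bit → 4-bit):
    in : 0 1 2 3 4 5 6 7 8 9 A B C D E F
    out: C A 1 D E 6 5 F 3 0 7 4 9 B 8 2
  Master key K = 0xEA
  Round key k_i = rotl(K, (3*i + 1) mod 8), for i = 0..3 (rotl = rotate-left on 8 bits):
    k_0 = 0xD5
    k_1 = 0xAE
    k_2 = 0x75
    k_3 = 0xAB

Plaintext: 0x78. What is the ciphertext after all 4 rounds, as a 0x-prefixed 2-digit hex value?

0x51

s_0 = plaintext = 0x78
s_1 = Round(s_0, k_0) = 0x8C
s_2 = Round(s_1, k_1) = 0xC9
s_3 = Round(s_2, k_2) = 0x95
s_4 = Round(s_3, k_3) = 0x51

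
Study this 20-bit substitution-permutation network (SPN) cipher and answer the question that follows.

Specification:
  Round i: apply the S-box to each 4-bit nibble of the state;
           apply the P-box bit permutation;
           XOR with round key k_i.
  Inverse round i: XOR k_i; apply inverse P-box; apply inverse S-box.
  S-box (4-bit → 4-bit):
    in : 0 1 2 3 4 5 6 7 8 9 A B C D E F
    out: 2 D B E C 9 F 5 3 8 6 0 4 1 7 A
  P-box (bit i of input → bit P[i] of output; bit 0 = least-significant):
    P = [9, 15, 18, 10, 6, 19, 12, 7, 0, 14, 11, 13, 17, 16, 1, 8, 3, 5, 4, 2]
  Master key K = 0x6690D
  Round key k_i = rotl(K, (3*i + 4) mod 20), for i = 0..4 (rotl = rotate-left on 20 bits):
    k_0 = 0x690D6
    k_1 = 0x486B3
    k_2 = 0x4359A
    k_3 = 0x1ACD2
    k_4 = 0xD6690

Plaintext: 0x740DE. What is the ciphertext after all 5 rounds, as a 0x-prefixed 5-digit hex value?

s_0 = plaintext = 0x740DE
s_1 = Round(s_0, k_0) = 0x2538C
s_2 = Round(s_1, k_1) = 0xAEFDF
s_3 = Round(s_2, k_2) = 0x7D1E8
s_4 = Round(s_3, k_3) = 0xB168B
s_5 = Round(s_4, k_4) = 0x70FD3

0x70FD3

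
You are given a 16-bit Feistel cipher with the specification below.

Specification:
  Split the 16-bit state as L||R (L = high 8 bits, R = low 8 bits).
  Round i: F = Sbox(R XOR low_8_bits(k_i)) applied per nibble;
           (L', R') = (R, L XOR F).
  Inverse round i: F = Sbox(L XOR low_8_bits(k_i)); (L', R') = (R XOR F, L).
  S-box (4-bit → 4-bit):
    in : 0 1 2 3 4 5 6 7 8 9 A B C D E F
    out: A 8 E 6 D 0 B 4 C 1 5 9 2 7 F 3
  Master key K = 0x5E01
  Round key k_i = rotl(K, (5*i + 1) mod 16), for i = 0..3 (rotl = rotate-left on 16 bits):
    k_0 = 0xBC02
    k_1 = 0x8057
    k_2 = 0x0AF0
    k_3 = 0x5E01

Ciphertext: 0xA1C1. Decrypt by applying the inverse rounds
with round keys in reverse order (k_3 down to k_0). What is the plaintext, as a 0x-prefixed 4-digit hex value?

s_0 = ciphertext = 0xA1C1
s_1 = InvRound(s_0, k_3) = 0x9BA1
s_2 = InvRound(s_1, k_2) = 0x189B
s_3 = InvRound(s_2, k_1) = 0x4818
s_4 = InvRound(s_3, k_0) = 0xCD48

0xCD48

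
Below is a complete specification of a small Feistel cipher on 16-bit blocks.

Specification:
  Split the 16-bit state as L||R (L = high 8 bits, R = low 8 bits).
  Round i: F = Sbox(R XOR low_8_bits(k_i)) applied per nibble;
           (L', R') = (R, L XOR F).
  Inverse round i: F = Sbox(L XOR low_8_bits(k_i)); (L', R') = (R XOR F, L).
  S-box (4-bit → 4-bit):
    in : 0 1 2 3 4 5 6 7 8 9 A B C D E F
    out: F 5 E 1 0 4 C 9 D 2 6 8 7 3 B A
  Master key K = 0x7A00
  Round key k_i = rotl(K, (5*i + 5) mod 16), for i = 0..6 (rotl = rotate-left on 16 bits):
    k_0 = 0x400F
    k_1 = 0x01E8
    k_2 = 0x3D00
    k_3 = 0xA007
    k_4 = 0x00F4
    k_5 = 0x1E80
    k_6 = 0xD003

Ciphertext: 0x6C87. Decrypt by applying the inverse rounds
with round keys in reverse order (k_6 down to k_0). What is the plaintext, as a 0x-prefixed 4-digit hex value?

0x519C

s_0 = ciphertext = 0x6C87
s_1 = InvRound(s_0, k_6) = 0x4D6C
s_2 = InvRound(s_1, k_5) = 0x1F4D
s_3 = InvRound(s_2, k_4) = 0xF51F
s_4 = InvRound(s_3, k_3) = 0xB1F5
s_5 = InvRound(s_4, k_2) = 0x70B1
s_6 = InvRound(s_5, k_1) = 0x9C70
s_7 = InvRound(s_6, k_0) = 0x519C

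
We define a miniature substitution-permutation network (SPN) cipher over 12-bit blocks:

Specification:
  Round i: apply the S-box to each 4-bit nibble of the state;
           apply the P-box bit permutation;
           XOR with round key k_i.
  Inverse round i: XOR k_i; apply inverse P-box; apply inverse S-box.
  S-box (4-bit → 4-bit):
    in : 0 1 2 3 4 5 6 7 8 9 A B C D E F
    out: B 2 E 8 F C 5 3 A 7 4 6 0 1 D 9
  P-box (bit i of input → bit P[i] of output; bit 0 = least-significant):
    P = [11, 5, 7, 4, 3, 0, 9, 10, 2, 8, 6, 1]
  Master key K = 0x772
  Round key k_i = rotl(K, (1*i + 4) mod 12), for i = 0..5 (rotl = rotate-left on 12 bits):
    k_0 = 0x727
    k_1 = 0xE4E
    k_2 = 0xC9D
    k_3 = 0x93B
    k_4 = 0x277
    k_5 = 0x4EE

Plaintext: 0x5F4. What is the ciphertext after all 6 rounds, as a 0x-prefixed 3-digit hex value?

0x1D2

s_0 = plaintext = 0x5F4
s_1 = Round(s_0, k_0) = 0xBDD
s_2 = Round(s_1, k_1) = 0x706
s_3 = Round(s_2, k_2) = 0x110
s_4 = Round(s_3, k_3) = 0x00A
s_5 = Round(s_4, k_4) = 0x7F8
s_6 = Round(s_5, k_5) = 0x1D2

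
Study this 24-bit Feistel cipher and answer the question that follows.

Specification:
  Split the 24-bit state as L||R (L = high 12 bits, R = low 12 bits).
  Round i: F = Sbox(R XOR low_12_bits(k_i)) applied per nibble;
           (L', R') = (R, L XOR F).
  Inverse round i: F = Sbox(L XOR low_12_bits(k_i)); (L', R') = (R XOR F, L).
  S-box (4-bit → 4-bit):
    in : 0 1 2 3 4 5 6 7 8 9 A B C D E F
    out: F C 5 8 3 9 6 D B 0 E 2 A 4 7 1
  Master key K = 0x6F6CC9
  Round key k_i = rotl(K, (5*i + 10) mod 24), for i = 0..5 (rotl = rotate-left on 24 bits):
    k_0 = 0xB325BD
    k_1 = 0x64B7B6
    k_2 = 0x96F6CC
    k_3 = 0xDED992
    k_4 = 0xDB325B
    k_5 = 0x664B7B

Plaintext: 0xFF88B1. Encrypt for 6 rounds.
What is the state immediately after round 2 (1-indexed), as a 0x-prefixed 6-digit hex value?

s_0 = plaintext = 0xFF88B1
s_1 = Round(s_0, k_0) = 0x8B1B02
s_2 = Round(s_1, k_1) = 0xB02292
s_3 = Round(s_2, k_2) = 0x292895
s_4 = Round(s_3, k_3) = 0x895E6F
s_5 = Round(s_4, k_4) = 0xE6F216
s_6 = Round(s_5, k_5) = 0x216E0B

0xB02292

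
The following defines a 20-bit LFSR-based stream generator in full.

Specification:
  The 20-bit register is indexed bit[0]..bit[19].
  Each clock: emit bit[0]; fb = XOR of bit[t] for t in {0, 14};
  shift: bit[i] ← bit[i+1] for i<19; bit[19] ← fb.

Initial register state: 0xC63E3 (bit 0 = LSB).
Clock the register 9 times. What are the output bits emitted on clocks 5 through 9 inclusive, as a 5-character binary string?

reg_0 = 0xC63E3
clock 1: out=1, reg = 0x631F1
clock 2: out=1, reg = 0xB18F8
clock 3: out=0, reg = 0x58C7C
clock 4: out=0, reg = 0x2C63E
clock 5: out=0, reg = 0x9631F
clock 6: out=1, reg = 0x4B18F
clock 7: out=1, reg = 0xA58C7
clock 8: out=1, reg = 0x52C63
clock 9: out=1, reg = 0xA9631

01111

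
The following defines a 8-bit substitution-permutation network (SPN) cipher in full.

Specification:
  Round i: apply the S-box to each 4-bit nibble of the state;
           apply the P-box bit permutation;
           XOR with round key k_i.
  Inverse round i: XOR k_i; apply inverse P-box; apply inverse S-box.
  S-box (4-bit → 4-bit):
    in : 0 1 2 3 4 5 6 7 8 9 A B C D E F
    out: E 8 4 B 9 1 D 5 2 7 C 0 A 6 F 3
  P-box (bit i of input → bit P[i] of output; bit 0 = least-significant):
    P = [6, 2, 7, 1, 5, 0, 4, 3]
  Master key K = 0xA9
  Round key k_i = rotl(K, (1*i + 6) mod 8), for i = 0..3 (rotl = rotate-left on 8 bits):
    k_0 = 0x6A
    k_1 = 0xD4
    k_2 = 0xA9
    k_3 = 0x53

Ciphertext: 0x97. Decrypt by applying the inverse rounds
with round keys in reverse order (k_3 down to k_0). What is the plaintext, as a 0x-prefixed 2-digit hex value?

s_0 = ciphertext = 0x97
s_1 = InvRound(s_0, k_3) = 0xB9
s_2 = InvRound(s_1, k_2) = 0x2B
s_3 = InvRound(s_2, k_1) = 0xEE
s_4 = InvRound(s_3, k_0) = 0xBD

0xBD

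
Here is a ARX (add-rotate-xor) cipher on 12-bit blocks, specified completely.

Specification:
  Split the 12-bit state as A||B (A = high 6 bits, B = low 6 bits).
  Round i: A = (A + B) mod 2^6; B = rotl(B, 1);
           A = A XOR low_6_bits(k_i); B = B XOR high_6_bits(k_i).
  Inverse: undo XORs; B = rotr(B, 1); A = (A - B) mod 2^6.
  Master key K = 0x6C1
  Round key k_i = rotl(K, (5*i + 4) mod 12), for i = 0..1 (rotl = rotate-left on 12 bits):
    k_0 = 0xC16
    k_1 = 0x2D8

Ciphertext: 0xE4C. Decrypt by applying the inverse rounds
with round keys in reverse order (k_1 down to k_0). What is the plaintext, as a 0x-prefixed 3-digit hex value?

0xFE9

s_0 = ciphertext = 0xE4C
s_1 = InvRound(s_0, k_1) = 0xFA3
s_2 = InvRound(s_1, k_0) = 0xFE9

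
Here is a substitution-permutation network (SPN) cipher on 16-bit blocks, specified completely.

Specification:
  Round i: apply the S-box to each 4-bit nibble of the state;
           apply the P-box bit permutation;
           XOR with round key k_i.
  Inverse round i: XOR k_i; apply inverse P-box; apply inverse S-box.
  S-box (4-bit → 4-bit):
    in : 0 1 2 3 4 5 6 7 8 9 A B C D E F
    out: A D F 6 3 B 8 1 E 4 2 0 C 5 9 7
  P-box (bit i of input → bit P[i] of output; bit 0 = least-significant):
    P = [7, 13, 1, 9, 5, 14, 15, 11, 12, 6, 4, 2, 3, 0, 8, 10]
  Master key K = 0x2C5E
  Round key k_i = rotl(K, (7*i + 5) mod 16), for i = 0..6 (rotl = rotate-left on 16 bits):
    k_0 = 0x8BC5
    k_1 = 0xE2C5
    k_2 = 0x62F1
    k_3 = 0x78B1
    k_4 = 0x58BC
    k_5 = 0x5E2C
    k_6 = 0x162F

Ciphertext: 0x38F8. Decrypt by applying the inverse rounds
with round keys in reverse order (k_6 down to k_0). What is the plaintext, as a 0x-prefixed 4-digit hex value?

s_0 = ciphertext = 0x38F8
s_1 = InvRound(s_0, k_6) = 0x0862
s_2 = InvRound(s_1, k_5) = 0xE5AC
s_3 = InvRound(s_2, k_4) = 0xCDCA
s_4 = InvRound(s_3, k_3) = 0x2FD3
s_5 = InvRound(s_4, k_2) = 0xCB59
s_6 = InvRound(s_5, k_1) = 0xDC64
s_7 = InvRound(s_6, k_0) = 0x874E

0x874E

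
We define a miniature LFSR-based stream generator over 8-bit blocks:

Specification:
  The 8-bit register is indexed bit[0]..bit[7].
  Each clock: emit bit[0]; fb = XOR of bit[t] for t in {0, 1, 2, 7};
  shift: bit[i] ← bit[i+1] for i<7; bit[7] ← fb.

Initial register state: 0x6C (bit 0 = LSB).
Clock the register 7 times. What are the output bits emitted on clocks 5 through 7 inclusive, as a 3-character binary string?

011

reg_0 = 0x6C
clock 1: out=0, reg = 0xB6
clock 2: out=0, reg = 0xDB
clock 3: out=1, reg = 0xED
clock 4: out=1, reg = 0xF6
clock 5: out=0, reg = 0xFB
clock 6: out=1, reg = 0xFD
clock 7: out=1, reg = 0xFE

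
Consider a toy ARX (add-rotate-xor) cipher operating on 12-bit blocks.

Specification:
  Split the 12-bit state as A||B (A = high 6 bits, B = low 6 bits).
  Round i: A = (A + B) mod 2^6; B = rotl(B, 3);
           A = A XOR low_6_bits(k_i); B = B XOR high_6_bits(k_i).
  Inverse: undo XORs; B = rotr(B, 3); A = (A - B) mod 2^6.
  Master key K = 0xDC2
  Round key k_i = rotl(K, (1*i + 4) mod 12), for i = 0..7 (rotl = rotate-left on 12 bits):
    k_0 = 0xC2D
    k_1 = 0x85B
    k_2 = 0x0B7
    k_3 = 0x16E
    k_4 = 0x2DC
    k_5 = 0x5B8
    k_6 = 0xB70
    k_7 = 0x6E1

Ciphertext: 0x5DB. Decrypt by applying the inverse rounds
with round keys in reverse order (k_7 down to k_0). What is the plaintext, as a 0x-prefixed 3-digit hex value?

s_0 = ciphertext = 0x5DB
s_1 = InvRound(s_0, k_7) = 0xD80
s_2 = InvRound(s_1, k_6) = 0x66D
s_3 = InvRound(s_2, k_5) = 0x09F
s_4 = InvRound(s_3, k_4) = 0xF22
s_5 = InvRound(s_4, k_3) = 0x5BC
s_6 = InvRound(s_5, k_2) = 0xAB7
s_7 = InvRound(s_6, k_1) = 0xFF2
s_8 = InvRound(s_7, k_0) = 0x090

0x090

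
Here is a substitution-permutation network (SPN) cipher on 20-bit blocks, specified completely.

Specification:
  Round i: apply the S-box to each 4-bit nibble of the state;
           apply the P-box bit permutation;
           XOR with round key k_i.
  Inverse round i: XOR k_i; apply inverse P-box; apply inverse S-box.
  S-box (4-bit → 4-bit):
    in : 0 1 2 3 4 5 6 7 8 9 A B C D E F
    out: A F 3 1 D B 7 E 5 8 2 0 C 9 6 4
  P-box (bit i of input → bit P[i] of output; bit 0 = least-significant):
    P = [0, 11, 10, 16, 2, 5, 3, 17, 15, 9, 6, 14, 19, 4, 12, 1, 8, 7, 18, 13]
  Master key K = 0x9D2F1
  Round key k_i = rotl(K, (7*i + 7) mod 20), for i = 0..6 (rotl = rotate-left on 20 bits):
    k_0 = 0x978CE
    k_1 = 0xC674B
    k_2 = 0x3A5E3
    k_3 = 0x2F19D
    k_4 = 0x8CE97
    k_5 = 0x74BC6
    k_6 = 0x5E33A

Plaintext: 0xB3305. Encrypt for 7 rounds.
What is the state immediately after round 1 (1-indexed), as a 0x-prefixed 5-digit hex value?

0x2F0EF

s_0 = plaintext = 0xB3305
s_1 = Round(s_0, k_0) = 0x2F0EF
s_2 = Round(s_1, k_1) = 0xC30E3
s_3 = Round(s_2, k_2) = 0xFC7CA
s_4 = Round(s_3, k_3) = 0x4ABD7
s_5 = Round(s_4, k_4) = 0xFE383
s_6 = Round(s_5, k_5) = 0x3DBDB
s_7 = Round(s_6, k_6) = 0xFE23C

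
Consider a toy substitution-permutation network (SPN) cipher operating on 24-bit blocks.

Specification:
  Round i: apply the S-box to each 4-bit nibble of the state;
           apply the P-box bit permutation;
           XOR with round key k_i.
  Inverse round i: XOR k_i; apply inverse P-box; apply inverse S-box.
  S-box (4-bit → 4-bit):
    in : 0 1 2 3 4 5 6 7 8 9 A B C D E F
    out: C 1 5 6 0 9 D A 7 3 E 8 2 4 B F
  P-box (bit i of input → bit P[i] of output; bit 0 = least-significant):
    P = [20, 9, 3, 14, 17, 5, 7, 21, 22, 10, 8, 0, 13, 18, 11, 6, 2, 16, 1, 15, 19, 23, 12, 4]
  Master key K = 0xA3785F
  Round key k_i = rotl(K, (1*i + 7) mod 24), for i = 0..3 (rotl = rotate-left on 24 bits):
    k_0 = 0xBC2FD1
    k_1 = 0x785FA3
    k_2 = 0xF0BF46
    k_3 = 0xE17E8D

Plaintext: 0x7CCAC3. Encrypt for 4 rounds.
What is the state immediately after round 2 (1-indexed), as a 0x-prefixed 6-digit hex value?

0x8B608F

s_0 = plaintext = 0x7CCAC3
s_1 = Round(s_0, k_0) = 0x3928E8
s_2 = Round(s_1, k_1) = 0x8B608F
s_3 = Round(s_2, k_2) = 0x6A44AF
s_4 = Round(s_3, k_3) = 0xD8AC37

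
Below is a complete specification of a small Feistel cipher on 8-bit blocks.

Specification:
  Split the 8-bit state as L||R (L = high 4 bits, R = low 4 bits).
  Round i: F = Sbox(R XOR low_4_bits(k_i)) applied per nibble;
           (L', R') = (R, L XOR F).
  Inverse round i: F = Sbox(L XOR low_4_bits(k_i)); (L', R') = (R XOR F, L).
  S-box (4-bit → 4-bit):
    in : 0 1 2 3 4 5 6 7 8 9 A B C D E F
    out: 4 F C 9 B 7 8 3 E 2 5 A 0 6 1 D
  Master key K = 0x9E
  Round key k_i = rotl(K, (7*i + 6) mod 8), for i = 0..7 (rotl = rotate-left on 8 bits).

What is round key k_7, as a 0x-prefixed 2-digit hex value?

0x4F

K = 0x9E
k_0 = rotl(K, (7*0+6) mod 8) = rotl(K, 6) = 0xA7
k_1 = rotl(K, (7*1+6) mod 8) = rotl(K, 5) = 0xD3
k_2 = rotl(K, (7*2+6) mod 8) = rotl(K, 4) = 0xE9
k_3 = rotl(K, (7*3+6) mod 8) = rotl(K, 3) = 0xF4
k_4 = rotl(K, (7*4+6) mod 8) = rotl(K, 2) = 0x7A
k_5 = rotl(K, (7*5+6) mod 8) = rotl(K, 1) = 0x3D
k_6 = rotl(K, (7*6+6) mod 8) = rotl(K, 0) = 0x9E
k_7 = rotl(K, (7*7+6) mod 8) = rotl(K, 7) = 0x4F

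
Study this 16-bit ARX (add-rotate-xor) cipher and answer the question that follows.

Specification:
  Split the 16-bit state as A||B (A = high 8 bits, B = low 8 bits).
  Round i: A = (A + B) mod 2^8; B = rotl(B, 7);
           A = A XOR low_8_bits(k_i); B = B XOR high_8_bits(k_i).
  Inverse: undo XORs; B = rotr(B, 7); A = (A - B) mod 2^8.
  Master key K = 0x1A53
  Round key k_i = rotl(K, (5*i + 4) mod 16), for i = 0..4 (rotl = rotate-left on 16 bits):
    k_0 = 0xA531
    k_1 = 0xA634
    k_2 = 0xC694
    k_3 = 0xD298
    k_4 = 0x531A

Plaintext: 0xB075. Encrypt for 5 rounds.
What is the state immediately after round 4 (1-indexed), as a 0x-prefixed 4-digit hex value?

0x6EFB

s_0 = plaintext = 0xB075
s_1 = Round(s_0, k_0) = 0x141F
s_2 = Round(s_1, k_1) = 0x0729
s_3 = Round(s_2, k_2) = 0xA452
s_4 = Round(s_3, k_3) = 0x6EFB
s_5 = Round(s_4, k_4) = 0x73AE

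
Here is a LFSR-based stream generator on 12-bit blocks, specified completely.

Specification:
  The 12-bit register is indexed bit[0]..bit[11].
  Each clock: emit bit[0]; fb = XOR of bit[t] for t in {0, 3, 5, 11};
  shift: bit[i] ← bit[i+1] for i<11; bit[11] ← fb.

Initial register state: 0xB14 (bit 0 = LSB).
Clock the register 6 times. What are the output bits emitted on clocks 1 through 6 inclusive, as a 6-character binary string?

reg_0 = 0xB14
clock 1: out=0, reg = 0xD8A
clock 2: out=0, reg = 0x6C5
clock 3: out=1, reg = 0xB62
clock 4: out=0, reg = 0x5B1
clock 5: out=1, reg = 0x2D8
clock 6: out=0, reg = 0x96C

001010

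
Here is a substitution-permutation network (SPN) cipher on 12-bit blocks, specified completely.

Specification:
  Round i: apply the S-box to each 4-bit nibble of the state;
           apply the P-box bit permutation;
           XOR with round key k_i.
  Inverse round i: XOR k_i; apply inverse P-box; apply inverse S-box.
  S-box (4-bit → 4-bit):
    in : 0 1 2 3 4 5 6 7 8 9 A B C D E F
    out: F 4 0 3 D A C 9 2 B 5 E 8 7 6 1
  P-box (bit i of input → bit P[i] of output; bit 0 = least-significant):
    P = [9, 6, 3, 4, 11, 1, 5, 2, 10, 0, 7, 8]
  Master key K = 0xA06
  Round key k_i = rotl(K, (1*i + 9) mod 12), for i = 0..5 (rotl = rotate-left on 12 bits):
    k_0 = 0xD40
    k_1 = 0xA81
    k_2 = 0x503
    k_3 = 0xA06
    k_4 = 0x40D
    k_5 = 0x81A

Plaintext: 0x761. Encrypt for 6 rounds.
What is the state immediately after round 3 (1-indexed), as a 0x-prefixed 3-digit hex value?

0x3BD

s_0 = plaintext = 0x761
s_1 = Round(s_0, k_0) = 0x86C
s_2 = Round(s_1, k_1) = 0xAB4
s_3 = Round(s_2, k_2) = 0x3BD
s_4 = Round(s_3, k_3) = 0xC69
s_5 = Round(s_4, k_4) = 0x779
s_6 = Round(s_5, k_5) = 0x74E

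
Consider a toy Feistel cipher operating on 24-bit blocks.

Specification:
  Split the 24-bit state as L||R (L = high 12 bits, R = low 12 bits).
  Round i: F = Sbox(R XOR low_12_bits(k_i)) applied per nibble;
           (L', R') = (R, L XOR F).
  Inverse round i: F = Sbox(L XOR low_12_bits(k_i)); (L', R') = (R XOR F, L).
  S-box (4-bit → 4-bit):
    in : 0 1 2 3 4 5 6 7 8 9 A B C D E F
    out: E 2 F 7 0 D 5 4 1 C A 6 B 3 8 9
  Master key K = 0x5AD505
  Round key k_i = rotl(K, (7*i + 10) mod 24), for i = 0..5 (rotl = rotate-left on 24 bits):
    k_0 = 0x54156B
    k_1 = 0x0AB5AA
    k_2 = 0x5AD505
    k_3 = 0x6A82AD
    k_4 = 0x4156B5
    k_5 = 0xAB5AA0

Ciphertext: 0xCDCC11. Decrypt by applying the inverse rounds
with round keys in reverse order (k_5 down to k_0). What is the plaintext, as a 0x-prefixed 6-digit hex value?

s_0 = ciphertext = 0xCDCC11
s_1 = InvRound(s_0, k_5) = 0x95ACDC
s_2 = InvRound(s_1, k_4) = 0x55595A
s_3 = InvRound(s_2, k_3) = 0xDCB555
s_4 = InvRound(s_3, k_2) = 0x4EDDCB
s_5 = InvRound(s_4, k_1) = 0xFCF4ED
s_6 = InvRound(s_5, k_0) = 0xE4DFCF

0xE4DFCF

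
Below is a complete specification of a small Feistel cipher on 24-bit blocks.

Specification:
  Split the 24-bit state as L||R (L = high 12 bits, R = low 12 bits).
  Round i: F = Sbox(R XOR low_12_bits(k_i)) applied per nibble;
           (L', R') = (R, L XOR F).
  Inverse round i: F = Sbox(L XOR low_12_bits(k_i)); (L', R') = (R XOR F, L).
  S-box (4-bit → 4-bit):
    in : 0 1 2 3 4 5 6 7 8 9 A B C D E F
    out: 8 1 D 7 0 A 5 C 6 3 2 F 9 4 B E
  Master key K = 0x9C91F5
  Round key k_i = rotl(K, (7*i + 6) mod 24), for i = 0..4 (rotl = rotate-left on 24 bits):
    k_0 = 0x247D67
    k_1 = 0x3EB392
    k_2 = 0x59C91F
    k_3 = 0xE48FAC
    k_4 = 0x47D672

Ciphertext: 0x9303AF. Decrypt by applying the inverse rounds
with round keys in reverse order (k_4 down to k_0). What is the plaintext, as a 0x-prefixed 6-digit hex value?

s_0 = ciphertext = 0x9303AF
s_1 = InvRound(s_0, k_4) = 0xDA2930
s_2 = InvRound(s_1, k_3) = 0x4BBDA2
s_3 = InvRound(s_2, k_2) = 0x9824BB
s_4 = InvRound(s_3, k_1) = 0x6A3982
s_5 = InvRound(s_4, k_0) = 0x6126A3

0x6126A3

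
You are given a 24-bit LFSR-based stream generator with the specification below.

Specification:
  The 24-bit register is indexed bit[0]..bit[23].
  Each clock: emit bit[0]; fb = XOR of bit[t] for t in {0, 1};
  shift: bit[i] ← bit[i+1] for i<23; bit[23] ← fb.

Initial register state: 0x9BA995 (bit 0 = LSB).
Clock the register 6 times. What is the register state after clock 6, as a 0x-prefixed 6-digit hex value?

0x7E6EA6

reg_0 = 0x9BA995
clock 1: out=1, reg = 0xCDD4CA
clock 2: out=0, reg = 0xE6EA65
clock 3: out=1, reg = 0xF37532
clock 4: out=0, reg = 0xF9BA99
clock 5: out=1, reg = 0xFCDD4C
clock 6: out=0, reg = 0x7E6EA6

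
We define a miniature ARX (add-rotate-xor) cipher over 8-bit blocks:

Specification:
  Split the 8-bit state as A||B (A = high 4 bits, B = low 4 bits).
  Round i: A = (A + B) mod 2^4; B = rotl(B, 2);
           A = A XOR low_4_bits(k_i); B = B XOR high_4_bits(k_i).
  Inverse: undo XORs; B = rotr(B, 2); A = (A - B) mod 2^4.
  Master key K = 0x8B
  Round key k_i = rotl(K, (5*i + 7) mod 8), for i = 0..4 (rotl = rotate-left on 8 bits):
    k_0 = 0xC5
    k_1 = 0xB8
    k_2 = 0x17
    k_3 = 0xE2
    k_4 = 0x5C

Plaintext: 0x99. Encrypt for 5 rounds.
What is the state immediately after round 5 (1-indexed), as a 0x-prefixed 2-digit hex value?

s_0 = plaintext = 0x99
s_1 = Round(s_0, k_0) = 0x7A
s_2 = Round(s_1, k_1) = 0x91
s_3 = Round(s_2, k_2) = 0xD5
s_4 = Round(s_3, k_3) = 0x0B
s_5 = Round(s_4, k_4) = 0x7B

0x7B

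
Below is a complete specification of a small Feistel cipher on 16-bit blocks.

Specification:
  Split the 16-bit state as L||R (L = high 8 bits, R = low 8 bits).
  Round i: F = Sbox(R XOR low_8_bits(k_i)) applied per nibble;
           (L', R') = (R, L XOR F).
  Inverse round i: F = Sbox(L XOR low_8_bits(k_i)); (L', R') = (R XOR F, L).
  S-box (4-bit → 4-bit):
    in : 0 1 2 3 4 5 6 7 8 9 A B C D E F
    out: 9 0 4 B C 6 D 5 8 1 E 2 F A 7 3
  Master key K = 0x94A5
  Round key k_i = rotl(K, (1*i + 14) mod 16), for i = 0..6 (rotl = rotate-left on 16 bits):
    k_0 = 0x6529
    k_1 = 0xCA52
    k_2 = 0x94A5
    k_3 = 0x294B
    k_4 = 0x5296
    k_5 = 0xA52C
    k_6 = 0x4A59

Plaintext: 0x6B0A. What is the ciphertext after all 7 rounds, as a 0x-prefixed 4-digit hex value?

s_0 = plaintext = 0x6B0A
s_1 = Round(s_0, k_0) = 0x0A20
s_2 = Round(s_1, k_1) = 0x205E
s_3 = Round(s_2, k_2) = 0x5E12
s_4 = Round(s_3, k_3) = 0x123F
s_5 = Round(s_4, k_4) = 0x3FF3
s_6 = Round(s_5, k_5) = 0xF39C
s_7 = Round(s_6, k_6) = 0x9C05

0x9C05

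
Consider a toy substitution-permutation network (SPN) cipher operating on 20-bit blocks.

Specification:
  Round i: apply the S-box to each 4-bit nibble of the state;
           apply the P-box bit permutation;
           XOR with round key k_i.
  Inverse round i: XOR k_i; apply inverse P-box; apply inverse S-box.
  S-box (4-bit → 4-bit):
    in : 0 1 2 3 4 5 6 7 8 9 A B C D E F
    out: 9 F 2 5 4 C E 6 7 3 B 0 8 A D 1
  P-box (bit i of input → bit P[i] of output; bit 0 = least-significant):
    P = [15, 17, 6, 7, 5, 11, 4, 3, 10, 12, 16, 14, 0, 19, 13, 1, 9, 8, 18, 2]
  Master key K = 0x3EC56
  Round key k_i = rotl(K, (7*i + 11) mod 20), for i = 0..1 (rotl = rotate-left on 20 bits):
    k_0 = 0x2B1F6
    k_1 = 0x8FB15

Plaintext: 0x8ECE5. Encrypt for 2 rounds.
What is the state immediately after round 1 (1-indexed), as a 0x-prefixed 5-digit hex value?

s_0 = plaintext = 0x8ECE5
s_1 = Round(s_0, k_0) = 0x6D20D
s_2 = Round(s_1, k_1) = 0x6EABB

0x6D20D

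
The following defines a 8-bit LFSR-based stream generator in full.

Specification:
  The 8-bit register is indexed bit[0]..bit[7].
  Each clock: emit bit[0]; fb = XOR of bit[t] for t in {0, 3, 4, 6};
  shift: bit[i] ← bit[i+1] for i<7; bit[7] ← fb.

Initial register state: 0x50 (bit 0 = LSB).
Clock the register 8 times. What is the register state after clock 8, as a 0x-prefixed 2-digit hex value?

0x66

reg_0 = 0x50
clock 1: out=0, reg = 0x28
clock 2: out=0, reg = 0x94
clock 3: out=0, reg = 0xCA
clock 4: out=0, reg = 0x65
clock 5: out=1, reg = 0x32
clock 6: out=0, reg = 0x99
clock 7: out=1, reg = 0xCC
clock 8: out=0, reg = 0x66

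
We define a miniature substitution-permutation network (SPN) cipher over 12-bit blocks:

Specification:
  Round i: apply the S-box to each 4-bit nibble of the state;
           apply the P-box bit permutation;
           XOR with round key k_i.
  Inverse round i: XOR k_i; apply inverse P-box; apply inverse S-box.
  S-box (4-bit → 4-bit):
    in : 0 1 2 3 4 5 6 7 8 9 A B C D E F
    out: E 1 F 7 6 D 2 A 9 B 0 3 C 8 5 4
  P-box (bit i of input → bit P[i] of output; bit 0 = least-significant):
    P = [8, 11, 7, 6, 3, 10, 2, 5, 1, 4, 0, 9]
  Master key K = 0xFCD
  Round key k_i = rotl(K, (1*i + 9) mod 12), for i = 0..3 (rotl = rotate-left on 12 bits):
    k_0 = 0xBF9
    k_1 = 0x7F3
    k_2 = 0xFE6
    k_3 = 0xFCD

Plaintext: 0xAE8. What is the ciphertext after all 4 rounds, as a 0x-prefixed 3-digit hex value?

0x498

s_0 = plaintext = 0xAE8
s_1 = Round(s_0, k_0) = 0xAB5
s_2 = Round(s_1, k_1) = 0x23B
s_3 = Round(s_2, k_2) = 0x0F9
s_4 = Round(s_3, k_3) = 0x498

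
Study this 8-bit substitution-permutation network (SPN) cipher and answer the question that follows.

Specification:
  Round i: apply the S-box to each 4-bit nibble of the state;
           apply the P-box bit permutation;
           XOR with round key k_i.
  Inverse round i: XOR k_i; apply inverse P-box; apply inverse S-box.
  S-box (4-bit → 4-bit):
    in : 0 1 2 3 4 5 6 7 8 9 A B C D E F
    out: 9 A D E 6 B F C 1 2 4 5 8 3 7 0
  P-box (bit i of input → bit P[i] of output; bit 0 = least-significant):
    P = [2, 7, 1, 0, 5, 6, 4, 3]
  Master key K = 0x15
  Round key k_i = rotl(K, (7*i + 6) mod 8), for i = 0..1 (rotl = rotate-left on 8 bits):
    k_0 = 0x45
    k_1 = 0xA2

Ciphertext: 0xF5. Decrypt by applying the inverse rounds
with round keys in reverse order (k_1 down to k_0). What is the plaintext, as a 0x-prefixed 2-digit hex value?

s_0 = ciphertext = 0xF5
s_1 = InvRound(s_0, k_1) = 0x42
s_2 = InvRound(s_1, k_0) = 0xF2

0xF2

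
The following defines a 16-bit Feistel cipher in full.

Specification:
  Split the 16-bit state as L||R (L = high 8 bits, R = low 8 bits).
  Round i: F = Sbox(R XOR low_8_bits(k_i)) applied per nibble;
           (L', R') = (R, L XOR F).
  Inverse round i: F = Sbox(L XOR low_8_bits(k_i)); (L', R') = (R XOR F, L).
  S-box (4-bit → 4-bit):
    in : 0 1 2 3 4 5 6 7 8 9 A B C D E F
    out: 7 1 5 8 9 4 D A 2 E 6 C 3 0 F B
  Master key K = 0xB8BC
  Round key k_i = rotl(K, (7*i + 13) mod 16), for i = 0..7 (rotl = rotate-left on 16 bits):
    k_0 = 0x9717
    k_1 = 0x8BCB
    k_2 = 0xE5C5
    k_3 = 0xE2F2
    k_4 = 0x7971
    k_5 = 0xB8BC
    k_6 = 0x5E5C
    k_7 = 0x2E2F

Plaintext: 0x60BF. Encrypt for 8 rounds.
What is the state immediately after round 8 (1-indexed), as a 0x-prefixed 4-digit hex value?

s_0 = plaintext = 0x60BF
s_1 = Round(s_0, k_0) = 0xBF02
s_2 = Round(s_1, k_1) = 0x0281
s_3 = Round(s_2, k_2) = 0x819B
s_4 = Round(s_3, k_3) = 0x9B5F
s_5 = Round(s_4, k_4) = 0x5FC4
s_6 = Round(s_5, k_5) = 0xC4FD
s_7 = Round(s_6, k_6) = 0xFDA5
s_8 = Round(s_7, k_7) = 0xA5DB

0xA5DB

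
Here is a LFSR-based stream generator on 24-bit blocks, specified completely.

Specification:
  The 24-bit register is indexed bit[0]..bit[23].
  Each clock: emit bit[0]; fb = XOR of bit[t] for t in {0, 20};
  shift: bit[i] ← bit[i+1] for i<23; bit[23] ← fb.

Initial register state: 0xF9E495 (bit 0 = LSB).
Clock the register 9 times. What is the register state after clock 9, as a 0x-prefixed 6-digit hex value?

0x9D7CF2

reg_0 = 0xF9E495
clock 1: out=1, reg = 0x7CF24A
clock 2: out=0, reg = 0xBE7925
clock 3: out=1, reg = 0x5F3C92
clock 4: out=0, reg = 0xAF9E49
clock 5: out=1, reg = 0xD7CF24
clock 6: out=0, reg = 0xEBE792
clock 7: out=0, reg = 0x75F3C9
clock 8: out=1, reg = 0x3AF9E4
clock 9: out=0, reg = 0x9D7CF2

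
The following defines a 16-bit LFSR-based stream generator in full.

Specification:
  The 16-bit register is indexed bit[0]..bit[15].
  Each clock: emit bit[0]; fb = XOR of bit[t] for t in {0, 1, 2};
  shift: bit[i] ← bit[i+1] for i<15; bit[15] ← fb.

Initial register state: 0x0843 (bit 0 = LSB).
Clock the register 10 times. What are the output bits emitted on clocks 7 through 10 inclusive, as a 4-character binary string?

reg_0 = 0x0843
clock 1: out=1, reg = 0x0421
clock 2: out=1, reg = 0x8210
clock 3: out=0, reg = 0x4108
clock 4: out=0, reg = 0x2084
clock 5: out=0, reg = 0x9042
clock 6: out=0, reg = 0xC821
clock 7: out=1, reg = 0xE410
clock 8: out=0, reg = 0x7208
clock 9: out=0, reg = 0x3904
clock 10: out=0, reg = 0x9C82

1000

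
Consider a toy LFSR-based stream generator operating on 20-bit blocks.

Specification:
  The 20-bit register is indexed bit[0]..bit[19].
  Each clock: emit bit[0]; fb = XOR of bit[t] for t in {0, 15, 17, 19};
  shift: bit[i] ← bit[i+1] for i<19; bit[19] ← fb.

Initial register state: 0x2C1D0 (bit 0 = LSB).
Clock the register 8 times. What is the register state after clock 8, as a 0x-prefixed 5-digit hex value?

0xEC2C1

reg_0 = 0x2C1D0
clock 1: out=0, reg = 0x160E8
clock 2: out=0, reg = 0x0B074
clock 3: out=0, reg = 0x8583A
clock 4: out=0, reg = 0xC2C1D
clock 5: out=1, reg = 0x6160E
clock 6: out=0, reg = 0xB0B07
clock 7: out=1, reg = 0xD8583
clock 8: out=1, reg = 0xEC2C1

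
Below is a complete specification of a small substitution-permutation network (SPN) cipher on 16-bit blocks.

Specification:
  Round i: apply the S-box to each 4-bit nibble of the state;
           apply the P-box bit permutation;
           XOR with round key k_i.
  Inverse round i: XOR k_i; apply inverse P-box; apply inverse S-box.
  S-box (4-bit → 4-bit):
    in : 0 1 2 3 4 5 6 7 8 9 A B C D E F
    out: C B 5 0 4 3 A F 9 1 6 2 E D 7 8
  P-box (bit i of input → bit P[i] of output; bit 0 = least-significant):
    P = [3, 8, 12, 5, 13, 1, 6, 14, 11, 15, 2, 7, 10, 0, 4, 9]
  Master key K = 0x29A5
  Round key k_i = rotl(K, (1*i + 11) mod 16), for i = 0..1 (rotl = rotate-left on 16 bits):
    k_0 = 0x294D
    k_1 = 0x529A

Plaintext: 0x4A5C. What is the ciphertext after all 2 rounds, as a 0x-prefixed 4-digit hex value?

0x3F58

s_0 = plaintext = 0x4A5C
s_1 = Round(s_0, k_0) = 0x987B
s_2 = Round(s_1, k_1) = 0x3F58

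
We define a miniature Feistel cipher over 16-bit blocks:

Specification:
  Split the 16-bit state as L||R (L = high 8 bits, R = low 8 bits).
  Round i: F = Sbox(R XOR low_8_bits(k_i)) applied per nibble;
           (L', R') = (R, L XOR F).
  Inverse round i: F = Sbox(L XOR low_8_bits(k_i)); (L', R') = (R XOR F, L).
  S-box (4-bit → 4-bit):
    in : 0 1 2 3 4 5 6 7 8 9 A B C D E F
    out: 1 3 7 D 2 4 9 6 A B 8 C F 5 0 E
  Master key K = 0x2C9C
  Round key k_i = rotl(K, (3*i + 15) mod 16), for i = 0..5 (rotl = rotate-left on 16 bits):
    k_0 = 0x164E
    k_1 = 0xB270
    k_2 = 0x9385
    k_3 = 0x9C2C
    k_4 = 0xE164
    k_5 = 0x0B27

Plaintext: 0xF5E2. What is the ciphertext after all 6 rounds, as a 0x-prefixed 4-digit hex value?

s_0 = plaintext = 0xF5E2
s_1 = Round(s_0, k_0) = 0xE27A
s_2 = Round(s_1, k_1) = 0x7AFA
s_3 = Round(s_2, k_2) = 0xFA14
s_4 = Round(s_3, k_3) = 0x1420
s_5 = Round(s_4, k_4) = 0x2036
s_6 = Round(s_5, k_5) = 0x3613

0x3613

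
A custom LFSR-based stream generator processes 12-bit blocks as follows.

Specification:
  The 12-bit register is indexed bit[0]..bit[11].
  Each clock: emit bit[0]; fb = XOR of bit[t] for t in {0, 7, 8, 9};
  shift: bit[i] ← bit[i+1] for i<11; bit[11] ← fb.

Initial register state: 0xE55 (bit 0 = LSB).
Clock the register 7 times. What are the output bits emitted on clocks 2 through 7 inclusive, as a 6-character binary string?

010101

reg_0 = 0xE55
clock 1: out=1, reg = 0x72A
clock 2: out=0, reg = 0x395
clock 3: out=1, reg = 0x1CA
clock 4: out=0, reg = 0x0E5
clock 5: out=1, reg = 0x072
clock 6: out=0, reg = 0x039
clock 7: out=1, reg = 0x81C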